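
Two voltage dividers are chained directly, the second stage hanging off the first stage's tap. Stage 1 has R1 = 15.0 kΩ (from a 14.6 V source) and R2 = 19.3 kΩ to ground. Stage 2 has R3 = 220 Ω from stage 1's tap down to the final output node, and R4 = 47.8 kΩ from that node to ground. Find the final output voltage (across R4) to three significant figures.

Stage 2 presents R3+R4 = 48020 Ω as a load on stage 1's tap.
Stage 1's lower leg becomes R2‖(R3+R4) = 13770 Ω, so V_mid = 14.6 × 13770/28770 = 6.987 V.
Stage 2 is itself unloaded: V_out = V_mid × R4/(R3+R4) = 6.987 × 47800/48020 = 6.96 V.

V_out ≈ 6.96 V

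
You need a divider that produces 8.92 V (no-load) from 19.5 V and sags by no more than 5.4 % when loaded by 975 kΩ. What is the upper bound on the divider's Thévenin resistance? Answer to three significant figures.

Loading drop = R_th/(R_th + R_L) ≤ 0.0540, so R_th ≤ R_L · ε/(1−ε) = 975 kΩ × 0.0540/0.9460 = 55.7 kΩ.

R_th ≤ 55.7 kΩ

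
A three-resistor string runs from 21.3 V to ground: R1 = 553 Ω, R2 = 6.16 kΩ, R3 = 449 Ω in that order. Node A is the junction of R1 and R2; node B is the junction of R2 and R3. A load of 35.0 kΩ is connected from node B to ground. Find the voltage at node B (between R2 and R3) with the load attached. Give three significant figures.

V ≈ 1.32 V

At node B, R3 is in parallel with the load: R3‖R_L = 443.3 Ω.
Below node A the resistance is R2 + (R3‖R_L) = 6603 Ω, so V_A = 21.3 × 6603/7156 = 19.65 V.
Then V_B = V_A × (R3‖R_L)/(R2 + R3‖R_L) = 19.65 × 443.3/6603 = 1.32 V.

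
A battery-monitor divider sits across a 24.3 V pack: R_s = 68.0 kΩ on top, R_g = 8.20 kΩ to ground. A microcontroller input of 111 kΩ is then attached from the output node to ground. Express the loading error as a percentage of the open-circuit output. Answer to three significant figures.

The divider's output (Thévenin) resistance is R_s‖R_g = 7.318 kΩ.
Fractional drop under load = R_th/(R_th + R_L) = 7.318 / (7.318 + 111) = 0.06185.
So the output falls by 6.18 %.

6.18 %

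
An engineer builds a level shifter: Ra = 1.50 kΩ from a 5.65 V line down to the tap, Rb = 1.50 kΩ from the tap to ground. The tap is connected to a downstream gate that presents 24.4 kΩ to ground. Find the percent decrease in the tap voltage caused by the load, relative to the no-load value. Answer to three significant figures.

2.98 %

The divider's output (Thévenin) resistance is Ra‖Rb = 0.7500 kΩ.
Fractional drop under load = R_th/(R_th + R_L) = 0.7500 / (0.7500 + 24.4) = 0.02982.
So the output falls by 2.98 %.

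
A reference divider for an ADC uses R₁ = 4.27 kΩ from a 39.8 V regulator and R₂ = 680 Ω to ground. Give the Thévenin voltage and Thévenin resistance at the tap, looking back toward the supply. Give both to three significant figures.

V_th is the open-circuit tap voltage: 39.8 × 680/(4270 + 680) = 5.47 V.
With the supply zeroed, R₁ and R₂ appear in parallel from the tap: R_th = R₁‖R₂ = (4270 × 680)/4950 = 587 Ω.

V_th = 5.47 V, R_th = 587 Ω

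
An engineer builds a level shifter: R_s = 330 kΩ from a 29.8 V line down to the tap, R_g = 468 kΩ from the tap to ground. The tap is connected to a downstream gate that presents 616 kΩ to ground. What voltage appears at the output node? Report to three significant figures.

The load sits in parallel with R_g: R_g‖R_L = (468 × 616) / (468 + 616) = 265.9 kΩ.
V_out = 29.8 × 265.9 / (330 + 265.9) = 29.8 × 265.9/595.9 = 13.3 V.

V_out ≈ 13.3 V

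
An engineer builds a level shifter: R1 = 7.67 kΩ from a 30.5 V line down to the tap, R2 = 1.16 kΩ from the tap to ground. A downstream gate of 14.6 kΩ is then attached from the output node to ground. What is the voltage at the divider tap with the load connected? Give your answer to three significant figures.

V_out ≈ 3.75 V

The load sits in parallel with R2: R2‖R_L = (1.16 × 14.6) / (1.16 + 14.6) = 1.075 kΩ.
V_out = 30.5 × 1.075 / (7.67 + 1.075) = 30.5 × 1.075/8.745 = 3.75 V.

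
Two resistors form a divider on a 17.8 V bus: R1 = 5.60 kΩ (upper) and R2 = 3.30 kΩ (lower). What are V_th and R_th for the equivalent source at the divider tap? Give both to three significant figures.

V_th = 6.60 V, R_th = 2.08 kΩ

V_th is the open-circuit tap voltage: 17.8 × 3.30/(5.60 + 3.30) = 6.60 V.
With the supply zeroed, R1 and R2 appear in parallel from the tap: R_th = R1‖R2 = (5.60 × 3.30)/8.900 = 2.08 kΩ.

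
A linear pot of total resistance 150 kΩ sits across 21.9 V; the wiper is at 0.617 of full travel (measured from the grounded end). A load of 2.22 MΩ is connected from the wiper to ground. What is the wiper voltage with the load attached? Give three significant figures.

V ≈ 13.3 V

The wiper splits the pot into (1−α)R = 57.45 kΩ above and αR = 92.55 kΩ below.
Lower section ‖ load = 88.85 kΩ.
V_wiper = 21.9 × 88.85/(57.45 + 88.85) = 13.3 V.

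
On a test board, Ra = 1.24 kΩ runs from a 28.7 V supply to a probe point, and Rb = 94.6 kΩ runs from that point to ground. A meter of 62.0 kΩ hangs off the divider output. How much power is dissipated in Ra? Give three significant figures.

P ≈ 0.682 mW

Total resistance from the source is Ra + (Rb‖R_L) = 38.69 kΩ, so I = 28.7/38.69 kΩ = 0.7417 mA.
P = I²·Ra = (0.7417 mA)² × 1.24 kΩ = 0.682 mW.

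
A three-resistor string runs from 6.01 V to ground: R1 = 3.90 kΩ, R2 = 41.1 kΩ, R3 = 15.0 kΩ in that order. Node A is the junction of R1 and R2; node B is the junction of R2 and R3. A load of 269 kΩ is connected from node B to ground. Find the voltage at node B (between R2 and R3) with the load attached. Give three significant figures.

At node B, R3 is in parallel with the load: R3‖R_L = 14.21 kΩ.
Below node A the resistance is R2 + (R3‖R_L) = 55.31 kΩ, so V_A = 6.01 × 55.31/59.21 = 5.614 V.
Then V_B = V_A × (R3‖R_L)/(R2 + R3‖R_L) = 5.614 × 14.21/55.31 = 1.44 V.

V ≈ 1.44 V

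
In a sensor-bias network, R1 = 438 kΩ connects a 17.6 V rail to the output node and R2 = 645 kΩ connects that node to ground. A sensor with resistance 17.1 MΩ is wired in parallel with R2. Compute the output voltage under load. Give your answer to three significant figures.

V_out ≈ 10.3 V

The load sits in parallel with R2: R2‖R_L = (645 × 17100) / (645 + 17100) = 621.6 kΩ.
V_out = 17.6 × 621.6 / (438 + 621.6) = 17.6 × 621.6/1060 = 10.3 V.
(Unloaded it would have been 10.5 V.)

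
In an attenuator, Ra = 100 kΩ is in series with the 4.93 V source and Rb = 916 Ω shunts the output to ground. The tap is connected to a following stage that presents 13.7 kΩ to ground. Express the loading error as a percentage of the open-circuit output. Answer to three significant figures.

The divider's output (Thévenin) resistance is Ra‖Rb = 907.7 Ω.
Fractional drop under load = R_th/(R_th + R_L) = 907.7 / (907.7 + 13700) = 0.06214.
So the output falls by 6.21 %.

6.21 %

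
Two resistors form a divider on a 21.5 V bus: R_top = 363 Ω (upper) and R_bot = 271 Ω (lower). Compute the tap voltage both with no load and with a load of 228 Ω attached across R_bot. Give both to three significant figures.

Open-circuit: V = 21.5 × 271/(363 + 271) = 9.19 V.
With the load, R_bot becomes R_bot‖R_L = 123.8 Ω, so V = 21.5 × 123.8/486.8 = 5.47 V.

Unloaded: 9.19 V; loaded: 5.47 V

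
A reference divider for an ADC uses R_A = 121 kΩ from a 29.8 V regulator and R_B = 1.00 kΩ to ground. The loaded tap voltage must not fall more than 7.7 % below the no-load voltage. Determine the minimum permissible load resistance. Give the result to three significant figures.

R_L(min) ≈ 11.9 kΩ

Output resistance R_th = R_A‖R_B = (121000 × 1000)/122000 = 991.8 Ω.
The fractional drop is R_th/(R_th + R_L); requiring this ≤ 0.0770 gives R_L ≥ R_th(1/0.0770 − 1) = 991.8 × 11.99 = 11.9 kΩ.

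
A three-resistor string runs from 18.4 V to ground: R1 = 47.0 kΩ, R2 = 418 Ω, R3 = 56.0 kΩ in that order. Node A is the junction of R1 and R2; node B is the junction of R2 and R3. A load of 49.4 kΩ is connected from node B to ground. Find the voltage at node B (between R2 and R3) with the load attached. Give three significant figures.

At node B, R3 is in parallel with the load: R3‖R_L = 26250 Ω.
Below node A the resistance is R2 + (R3‖R_L) = 26660 Ω, so V_A = 18.4 × 26660/73660 = 6.660 V.
Then V_B = V_A × (R3‖R_L)/(R2 + R3‖R_L) = 6.660 × 26250/26660 = 6.56 V.

V ≈ 6.56 V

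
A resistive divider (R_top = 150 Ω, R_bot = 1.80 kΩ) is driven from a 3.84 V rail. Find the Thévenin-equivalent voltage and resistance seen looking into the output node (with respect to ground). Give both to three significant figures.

V_th = 3.54 V, R_th = 138 Ω

V_th is the open-circuit tap voltage: 3.84 × 1800/(150 + 1800) = 3.54 V.
With the supply zeroed, R_top and R_bot appear in parallel from the tap: R_th = R_top‖R_bot = (150 × 1800)/1950 = 138 Ω.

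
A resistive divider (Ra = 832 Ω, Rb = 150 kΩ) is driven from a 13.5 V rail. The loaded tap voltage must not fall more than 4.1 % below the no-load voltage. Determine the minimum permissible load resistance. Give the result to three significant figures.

R_L(min) ≈ 19.4 kΩ

Output resistance R_th = Ra‖Rb = (832 × 150000)/150800 = 827.4 Ω.
The fractional drop is R_th/(R_th + R_L); requiring this ≤ 0.0410 gives R_L ≥ R_th(1/0.0410 − 1) = 827.4 × 23.39 = 19.4 kΩ.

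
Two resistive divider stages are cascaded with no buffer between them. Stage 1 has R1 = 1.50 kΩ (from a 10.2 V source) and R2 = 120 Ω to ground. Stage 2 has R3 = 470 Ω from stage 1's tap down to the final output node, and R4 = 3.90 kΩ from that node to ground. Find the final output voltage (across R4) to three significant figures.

Stage 2 presents R3+R4 = 4370 Ω as a load on stage 1's tap.
Stage 1's lower leg becomes R2‖(R3+R4) = 116.8 Ω, so V_mid = 10.2 × 116.8/1617 = 0.7368 V.
Stage 2 is itself unloaded: V_out = V_mid × R4/(R3+R4) = 0.7368 × 3900/4370 = 0.658 V.

V_out ≈ 0.658 V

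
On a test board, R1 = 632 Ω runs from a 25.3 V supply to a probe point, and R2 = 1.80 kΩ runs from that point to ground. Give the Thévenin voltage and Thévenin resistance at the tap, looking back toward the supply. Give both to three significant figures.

V_th = 18.7 V, R_th = 468 Ω

V_th is the open-circuit tap voltage: 25.3 × 1800/(632 + 1800) = 18.7 V.
With the supply zeroed, R1 and R2 appear in parallel from the tap: R_th = R1‖R2 = (632 × 1800)/2432 = 468 Ω.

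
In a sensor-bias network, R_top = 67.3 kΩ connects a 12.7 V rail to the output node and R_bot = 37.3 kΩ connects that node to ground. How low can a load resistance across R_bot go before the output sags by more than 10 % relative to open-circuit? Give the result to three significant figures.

R_L(min) ≈ 216 kΩ

Output resistance R_th = R_top‖R_bot = (67.3 × 37.3)/104.6 = 24.00 kΩ.
The fractional drop is R_th/(R_th + R_L); requiring this ≤ 0.100 gives R_L ≥ R_th(1/0.100 − 1) = 24.00 × 9.000 = 216 kΩ.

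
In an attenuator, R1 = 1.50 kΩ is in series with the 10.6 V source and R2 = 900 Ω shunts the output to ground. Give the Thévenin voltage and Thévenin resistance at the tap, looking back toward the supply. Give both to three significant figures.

V_th = 3.98 V, R_th = 562 Ω

V_th is the open-circuit tap voltage: 10.6 × 900/(1500 + 900) = 3.98 V.
With the supply zeroed, R1 and R2 appear in parallel from the tap: R_th = R1‖R2 = (1500 × 900)/2400 = 562 Ω.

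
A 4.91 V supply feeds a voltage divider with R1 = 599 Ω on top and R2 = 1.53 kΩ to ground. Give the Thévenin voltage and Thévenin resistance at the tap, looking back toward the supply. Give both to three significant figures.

V_th = 3.53 V, R_th = 430 Ω

V_th is the open-circuit tap voltage: 4.91 × 1530/(599 + 1530) = 3.53 V.
With the supply zeroed, R1 and R2 appear in parallel from the tap: R_th = R1‖R2 = (599 × 1530)/2129 = 430 Ω.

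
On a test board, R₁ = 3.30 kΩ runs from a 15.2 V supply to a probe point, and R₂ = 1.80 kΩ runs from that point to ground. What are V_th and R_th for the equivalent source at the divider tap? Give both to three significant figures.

V_th is the open-circuit tap voltage: 15.2 × 1.80/(3.30 + 1.80) = 5.36 V.
With the supply zeroed, R₁ and R₂ appear in parallel from the tap: R_th = R₁‖R₂ = (3.30 × 1.80)/5.100 = 1.16 kΩ.

V_th = 5.36 V, R_th = 1.16 kΩ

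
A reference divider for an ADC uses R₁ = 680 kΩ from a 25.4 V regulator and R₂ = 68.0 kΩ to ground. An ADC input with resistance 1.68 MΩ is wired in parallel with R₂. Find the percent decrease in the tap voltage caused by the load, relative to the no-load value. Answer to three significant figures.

3.55 %

The divider's output (Thévenin) resistance is R₁‖R₂ = 61.82 kΩ.
Fractional drop under load = R_th/(R_th + R_L) = 61.82 / (61.82 + 1680) = 0.03549.
So the output falls by 3.55 %.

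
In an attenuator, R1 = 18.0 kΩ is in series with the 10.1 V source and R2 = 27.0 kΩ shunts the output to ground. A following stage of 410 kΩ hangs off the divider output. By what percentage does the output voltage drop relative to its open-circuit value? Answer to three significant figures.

The divider's output (Thévenin) resistance is R1‖R2 = 10.80 kΩ.
Fractional drop under load = R_th/(R_th + R_L) = 10.80 / (10.80 + 410) = 0.02567.
So the output falls by 2.57 %.

2.57 %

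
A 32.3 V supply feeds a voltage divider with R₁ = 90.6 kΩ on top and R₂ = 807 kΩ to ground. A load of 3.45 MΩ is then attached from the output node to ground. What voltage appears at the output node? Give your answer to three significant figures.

V_out ≈ 28.4 V

The load sits in parallel with R₂: R₂‖R_L = (807 × 3450) / (807 + 3450) = 654.0 kΩ.
V_out = 32.3 × 654.0 / (90.6 + 654.0) = 32.3 × 654.0/744.6 = 28.4 V.
(Unloaded it would have been 29.0 V.)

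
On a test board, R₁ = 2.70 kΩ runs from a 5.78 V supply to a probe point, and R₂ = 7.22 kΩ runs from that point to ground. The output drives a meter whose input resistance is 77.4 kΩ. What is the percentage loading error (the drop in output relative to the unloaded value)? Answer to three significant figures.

The divider's output (Thévenin) resistance is R₁‖R₂ = 1.965 kΩ.
Fractional drop under load = R_th/(R_th + R_L) = 1.965 / (1.965 + 77.4) = 0.02476.
So the output falls by 2.48 %.

2.48 %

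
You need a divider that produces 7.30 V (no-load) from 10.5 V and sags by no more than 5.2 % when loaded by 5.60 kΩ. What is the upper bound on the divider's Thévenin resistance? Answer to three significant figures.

R_th ≤ 307 Ω

Loading drop = R_th/(R_th + R_L) ≤ 0.0520, so R_th ≤ R_L · ε/(1−ε) = 5.60 kΩ × 0.0520/0.9480 = 307 Ω.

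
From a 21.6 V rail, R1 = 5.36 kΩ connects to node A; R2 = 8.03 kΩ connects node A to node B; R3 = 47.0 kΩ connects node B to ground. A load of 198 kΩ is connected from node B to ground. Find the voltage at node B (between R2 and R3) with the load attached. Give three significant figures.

At node B, R3 is in parallel with the load: R3‖R_L = 37.98 kΩ.
Below node A the resistance is R2 + (R3‖R_L) = 46.01 kΩ, so V_A = 21.6 × 46.01/51.37 = 19.35 V.
Then V_B = V_A × (R3‖R_L)/(R2 + R3‖R_L) = 19.35 × 37.98/46.01 = 16.0 V.

V ≈ 16.0 V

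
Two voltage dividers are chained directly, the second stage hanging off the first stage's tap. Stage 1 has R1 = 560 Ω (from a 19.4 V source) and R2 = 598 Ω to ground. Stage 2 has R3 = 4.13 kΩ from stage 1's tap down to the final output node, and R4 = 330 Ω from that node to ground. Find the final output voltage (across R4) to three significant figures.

Stage 2 presents R3+R4 = 4460 Ω as a load on stage 1's tap.
Stage 1's lower leg becomes R2‖(R3+R4) = 527.3 Ω, so V_mid = 19.4 × 527.3/1087 = 9.408 V.
Stage 2 is itself unloaded: V_out = V_mid × R4/(R3+R4) = 9.408 × 330/4460 = 0.696 V.

V_out ≈ 0.696 V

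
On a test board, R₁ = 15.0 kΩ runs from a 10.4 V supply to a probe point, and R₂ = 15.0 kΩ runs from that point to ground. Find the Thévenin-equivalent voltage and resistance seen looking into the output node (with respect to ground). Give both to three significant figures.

V_th = 5.20 V, R_th = 7.50 kΩ

V_th is the open-circuit tap voltage: 10.4 × 15.0/(15.0 + 15.0) = 5.20 V.
With the supply zeroed, R₁ and R₂ appear in parallel from the tap: R_th = R₁‖R₂ = (15.0 × 15.0)/30.00 = 7.50 kΩ.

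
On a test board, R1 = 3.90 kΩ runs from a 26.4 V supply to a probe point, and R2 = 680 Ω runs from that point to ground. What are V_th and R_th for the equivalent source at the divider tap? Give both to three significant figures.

V_th is the open-circuit tap voltage: 26.4 × 680/(3900 + 680) = 3.92 V.
With the supply zeroed, R1 and R2 appear in parallel from the tap: R_th = R1‖R2 = (3900 × 680)/4580 = 579 Ω.

V_th = 3.92 V, R_th = 579 Ω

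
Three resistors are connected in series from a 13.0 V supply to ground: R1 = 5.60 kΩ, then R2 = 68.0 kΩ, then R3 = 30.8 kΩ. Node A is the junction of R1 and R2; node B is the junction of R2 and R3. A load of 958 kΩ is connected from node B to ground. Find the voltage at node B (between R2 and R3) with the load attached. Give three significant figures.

At node B, R3 is in parallel with the load: R3‖R_L = 29.84 kΩ.
Below node A the resistance is R2 + (R3‖R_L) = 97.84 kΩ, so V_A = 13.0 × 97.84/103.4 = 12.30 V.
Then V_B = V_A × (R3‖R_L)/(R2 + R3‖R_L) = 12.30 × 29.84/97.84 = 3.75 V.

V ≈ 3.75 V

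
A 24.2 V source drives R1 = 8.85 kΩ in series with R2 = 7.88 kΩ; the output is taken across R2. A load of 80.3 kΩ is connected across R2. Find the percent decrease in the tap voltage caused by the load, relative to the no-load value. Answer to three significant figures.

The divider's output (Thévenin) resistance is R1‖R2 = 4.168 kΩ.
Fractional drop under load = R_th/(R_th + R_L) = 4.168 / (4.168 + 80.3) = 0.04935.
So the output falls by 4.93 %.

4.93 %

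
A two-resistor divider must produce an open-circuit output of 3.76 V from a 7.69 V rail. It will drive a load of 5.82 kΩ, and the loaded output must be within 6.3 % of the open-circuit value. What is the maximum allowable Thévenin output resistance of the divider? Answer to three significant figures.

R_th ≤ 391 Ω

Loading drop = R_th/(R_th + R_L) ≤ 0.0630, so R_th ≤ R_L · ε/(1−ε) = 5.82 kΩ × 0.0630/0.9370 = 391 Ω.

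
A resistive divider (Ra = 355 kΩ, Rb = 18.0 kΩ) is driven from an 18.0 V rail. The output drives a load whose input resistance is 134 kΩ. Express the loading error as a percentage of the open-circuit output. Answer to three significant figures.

Unloaded V = 18.0 × 18.0/373.0 = 0.86863 V.
Loaded: Rb‖R_L = 15.87 kΩ, giving V = 18.0 × 15.87/370.9 = 0.77017 V.
Drop = (0.86863 − 0.77017) / 0.86863 = 11.3 %.

11.3 %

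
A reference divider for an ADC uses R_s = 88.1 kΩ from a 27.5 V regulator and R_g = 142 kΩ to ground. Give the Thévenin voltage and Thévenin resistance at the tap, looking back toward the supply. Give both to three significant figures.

V_th is the open-circuit tap voltage: 27.5 × 142/(88.1 + 142) = 17.0 V.
With the supply zeroed, R_s and R_g appear in parallel from the tap: R_th = R_s‖R_g = (88.1 × 142)/230.1 = 54.4 kΩ.

V_th = 17.0 V, R_th = 54.4 kΩ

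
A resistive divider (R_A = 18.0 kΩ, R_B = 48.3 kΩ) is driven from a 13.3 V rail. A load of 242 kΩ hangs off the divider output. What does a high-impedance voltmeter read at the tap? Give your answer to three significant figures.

V_out ≈ 9.19 V

The load sits in parallel with R_B: R_B‖R_L = (48.3 × 242) / (48.3 + 242) = 40.26 kΩ.
V_out = 13.3 × 40.26 / (18.0 + 40.26) = 13.3 × 40.26/58.26 = 9.19 V.
(Unloaded it would have been 9.69 V.)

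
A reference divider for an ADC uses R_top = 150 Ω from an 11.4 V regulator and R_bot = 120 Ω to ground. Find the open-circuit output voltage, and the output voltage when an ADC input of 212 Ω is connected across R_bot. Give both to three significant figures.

Unloaded: 5.07 V; loaded: 3.85 V

Open-circuit: V = 11.4 × 120/(150 + 120) = 5.07 V.
With the load, R_bot becomes R_bot‖R_L = 76.63 Ω, so V = 11.4 × 76.63/226.6 = 3.85 V.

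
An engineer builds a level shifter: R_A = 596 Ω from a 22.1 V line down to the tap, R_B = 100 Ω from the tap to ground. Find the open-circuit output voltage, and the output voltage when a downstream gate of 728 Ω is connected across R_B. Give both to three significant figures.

Open-circuit: V = 22.1 × 100/(596 + 100) = 3.18 V.
With the load, R_B becomes R_B‖R_L = 87.92 Ω, so V = 22.1 × 87.92/683.9 = 2.84 V.

Unloaded: 3.18 V; loaded: 2.84 V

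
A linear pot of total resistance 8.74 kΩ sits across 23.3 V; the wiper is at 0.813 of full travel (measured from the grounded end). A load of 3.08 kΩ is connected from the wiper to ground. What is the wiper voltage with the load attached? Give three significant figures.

The wiper splits the pot into (1−α)R = 1.634 kΩ above and αR = 7.106 kΩ below.
Lower section ‖ load = 2.149 kΩ.
V_wiper = 23.3 × 2.149/(1.634 + 2.149) = 13.2 V.

V ≈ 13.2 V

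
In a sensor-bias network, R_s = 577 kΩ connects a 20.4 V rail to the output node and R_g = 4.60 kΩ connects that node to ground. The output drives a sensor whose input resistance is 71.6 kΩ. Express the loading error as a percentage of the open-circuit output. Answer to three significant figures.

The divider's output (Thévenin) resistance is R_s‖R_g = 4.564 kΩ.
Fractional drop under load = R_th/(R_th + R_L) = 4.564 / (4.564 + 71.6) = 0.05992.
So the output falls by 5.99 %.

5.99 %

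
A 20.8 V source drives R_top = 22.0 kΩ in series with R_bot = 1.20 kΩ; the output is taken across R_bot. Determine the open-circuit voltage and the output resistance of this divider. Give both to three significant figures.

V_th = 1.08 V, R_th = 1.14 kΩ

V_th is the open-circuit tap voltage: 20.8 × 1.20/(22.0 + 1.20) = 1.08 V.
With the supply zeroed, R_top and R_bot appear in parallel from the tap: R_th = R_top‖R_bot = (22.0 × 1.20)/23.20 = 1.14 kΩ.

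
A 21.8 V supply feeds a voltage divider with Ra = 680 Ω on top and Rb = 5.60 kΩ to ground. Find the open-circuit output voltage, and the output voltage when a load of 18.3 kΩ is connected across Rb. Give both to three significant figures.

Open-circuit: V = 21.8 × 5600/(680 + 5600) = 19.4 V.
With the load, Rb becomes Rb‖R_L = 4288 Ω, so V = 21.8 × 4288/4968 = 18.8 V.

Unloaded: 19.4 V; loaded: 18.8 V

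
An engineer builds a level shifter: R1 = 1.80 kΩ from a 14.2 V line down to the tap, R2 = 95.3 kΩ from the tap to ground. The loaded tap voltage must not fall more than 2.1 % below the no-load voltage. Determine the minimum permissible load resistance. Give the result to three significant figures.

Output resistance R_th = R1‖R2 = (1.80 × 95.3)/97.10 = 1.767 kΩ.
The fractional drop is R_th/(R_th + R_L); requiring this ≤ 0.0210 gives R_L ≥ R_th(1/0.0210 − 1) = 1.767 × 46.62 = 82.4 kΩ.

R_L(min) ≈ 82.4 kΩ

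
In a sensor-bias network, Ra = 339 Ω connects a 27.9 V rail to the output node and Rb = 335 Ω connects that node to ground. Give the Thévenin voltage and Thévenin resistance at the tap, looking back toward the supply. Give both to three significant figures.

V_th = 13.9 V, R_th = 168 Ω

V_th is the open-circuit tap voltage: 27.9 × 335/(339 + 335) = 13.9 V.
With the supply zeroed, Ra and Rb appear in parallel from the tap: R_th = Ra‖Rb = (339 × 335)/674.0 = 168 Ω.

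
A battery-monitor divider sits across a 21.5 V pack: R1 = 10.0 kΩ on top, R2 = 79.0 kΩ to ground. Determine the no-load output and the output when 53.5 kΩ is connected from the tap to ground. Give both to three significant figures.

Open-circuit: V = 21.5 × 79.0/(10.0 + 79.0) = 19.1 V.
With the load, R2 becomes R2‖R_L = 31.90 kΩ, so V = 21.5 × 31.90/41.90 = 16.4 V.

Unloaded: 19.1 V; loaded: 16.4 V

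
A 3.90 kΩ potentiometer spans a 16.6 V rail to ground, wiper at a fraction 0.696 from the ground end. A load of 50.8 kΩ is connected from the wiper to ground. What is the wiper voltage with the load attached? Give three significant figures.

The wiper splits the pot into (1−α)R = 1.186 kΩ above and αR = 2.714 kΩ below.
Lower section ‖ load = 2.577 kΩ.
V_wiper = 16.6 × 2.577/(1.186 + 2.577) = 11.4 V.

V ≈ 11.4 V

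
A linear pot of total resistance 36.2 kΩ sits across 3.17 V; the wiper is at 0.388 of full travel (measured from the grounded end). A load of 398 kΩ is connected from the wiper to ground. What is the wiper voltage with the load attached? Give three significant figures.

The wiper splits the pot into (1−α)R = 22.15 kΩ above and αR = 14.05 kΩ below.
Lower section ‖ load = 13.57 kΩ.
V_wiper = 3.17 × 13.57/(22.15 + 13.57) = 1.20 V.

V ≈ 1.20 V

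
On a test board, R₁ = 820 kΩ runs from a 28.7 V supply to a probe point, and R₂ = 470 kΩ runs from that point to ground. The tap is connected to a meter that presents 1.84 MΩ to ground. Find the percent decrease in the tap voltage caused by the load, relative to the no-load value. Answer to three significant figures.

14.0 %

Unloaded V = 28.7 × 470/1290 = 10.457 V.
Loaded: R₂‖R_L = 374.4 kΩ, giving V = 28.7 × 374.4/1194 = 8.9959 V.
Drop = (10.457 − 8.9959) / 10.457 = 14.0 %.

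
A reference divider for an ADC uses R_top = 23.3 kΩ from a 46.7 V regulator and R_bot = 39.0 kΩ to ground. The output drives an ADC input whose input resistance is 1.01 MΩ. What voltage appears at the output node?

The load sits in parallel with R_bot: R_bot‖R_L = (39.0 × 1010) / (39.0 + 1010) = 37.55 kΩ.
V_out = 46.7 × 37.55 / (23.3 + 37.55) = 46.7 × 37.55/60.85 = 28.8 V.

V_out ≈ 28.8 V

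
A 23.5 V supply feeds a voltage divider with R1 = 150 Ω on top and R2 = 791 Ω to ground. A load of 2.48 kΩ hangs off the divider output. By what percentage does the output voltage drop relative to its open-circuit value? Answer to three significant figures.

The divider's output (Thévenin) resistance is R1‖R2 = 126.1 Ω.
Fractional drop under load = R_th/(R_th + R_L) = 126.1 / (126.1 + 2480) = 0.04838.
So the output falls by 4.84 %.

4.84 %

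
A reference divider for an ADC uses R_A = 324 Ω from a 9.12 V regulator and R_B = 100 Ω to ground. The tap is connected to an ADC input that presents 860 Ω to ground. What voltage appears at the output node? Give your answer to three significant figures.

The load sits in parallel with R_B: R_B‖R_L = (100 × 860) / (100 + 860) = 89.58 Ω.
V_out = 9.12 × 89.58 / (324 + 89.58) = 9.12 × 89.58/413.6 = 1.98 V.
(Unloaded it would have been 2.15 V.)

V_out ≈ 1.98 V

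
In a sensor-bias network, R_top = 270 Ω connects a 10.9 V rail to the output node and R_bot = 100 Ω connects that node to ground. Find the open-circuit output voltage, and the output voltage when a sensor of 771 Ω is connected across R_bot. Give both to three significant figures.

Open-circuit: V = 10.9 × 100/(270 + 100) = 2.95 V.
With the load, R_bot becomes R_bot‖R_L = 88.52 Ω, so V = 10.9 × 88.52/358.5 = 2.69 V.

Unloaded: 2.95 V; loaded: 2.69 V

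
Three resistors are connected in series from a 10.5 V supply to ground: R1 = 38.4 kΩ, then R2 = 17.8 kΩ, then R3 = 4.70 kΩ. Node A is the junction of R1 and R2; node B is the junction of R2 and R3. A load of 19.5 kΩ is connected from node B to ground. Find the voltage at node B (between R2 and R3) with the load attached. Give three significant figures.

At node B, R3 is in parallel with the load: R3‖R_L = 3.787 kΩ.
Below node A the resistance is R2 + (R3‖R_L) = 21.59 kΩ, so V_A = 10.5 × 21.59/59.99 = 3.779 V.
Then V_B = V_A × (R3‖R_L)/(R2 + R3‖R_L) = 3.779 × 3.787/21.59 = 0.663 V.

V ≈ 0.663 V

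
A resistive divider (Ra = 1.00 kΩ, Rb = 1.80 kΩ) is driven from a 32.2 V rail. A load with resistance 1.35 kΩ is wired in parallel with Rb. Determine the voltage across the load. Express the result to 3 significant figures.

The load sits in parallel with Rb: Rb‖R_L = (1.80 × 1.35) / (1.80 + 1.35) = 0.7714 kΩ.
V_out = 32.2 × 0.7714 / (1.00 + 0.7714) = 32.2 × 0.7714/1.771 = 14.0 V.

V_out ≈ 14.0 V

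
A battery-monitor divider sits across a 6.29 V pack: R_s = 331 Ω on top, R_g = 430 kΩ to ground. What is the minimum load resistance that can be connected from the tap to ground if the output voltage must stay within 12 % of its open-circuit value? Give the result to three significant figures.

R_L(min) ≈ 2.43 kΩ

Output resistance R_th = R_s‖R_g = (331 × 430000)/430300 = 330.7 Ω.
The fractional drop is R_th/(R_th + R_L); requiring this ≤ 0.120 gives R_L ≥ R_th(1/0.120 − 1) = 330.7 × 7.333 = 2.43 kΩ.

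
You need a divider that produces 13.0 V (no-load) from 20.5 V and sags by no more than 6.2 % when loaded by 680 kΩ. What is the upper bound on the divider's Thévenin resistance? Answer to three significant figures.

R_th ≤ 44.9 kΩ

Loading drop = R_th/(R_th + R_L) ≤ 0.0620, so R_th ≤ R_L · ε/(1−ε) = 680 kΩ × 0.0620/0.9380 = 44.9 kΩ.
(Any R1, R2 with R2/(R1+R2) = 0.634 and R1‖R2 ≤ 44.9 kΩ will meet the spec.)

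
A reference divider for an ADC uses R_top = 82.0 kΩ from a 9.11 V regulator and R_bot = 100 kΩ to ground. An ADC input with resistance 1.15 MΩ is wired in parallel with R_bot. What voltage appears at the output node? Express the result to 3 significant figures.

V_out ≈ 4.82 V

The load sits in parallel with R_bot: R_bot‖R_L = (100 × 1150) / (100 + 1150) = 92.00 kΩ.
V_out = 9.11 × 92.00 / (82.0 + 92.00) = 9.11 × 92.00/174.0 = 4.82 V.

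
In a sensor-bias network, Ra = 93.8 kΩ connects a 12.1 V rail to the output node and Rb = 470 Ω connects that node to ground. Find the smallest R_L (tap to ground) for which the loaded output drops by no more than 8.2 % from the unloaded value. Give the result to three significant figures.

Output resistance R_th = Ra‖Rb = (93800 × 470)/94270 = 467.7 Ω.
The fractional drop is R_th/(R_th + R_L); requiring this ≤ 0.0820 gives R_L ≥ R_th(1/0.0820 − 1) = 467.7 × 11.20 = 5.24 kΩ.

R_L(min) ≈ 5.24 kΩ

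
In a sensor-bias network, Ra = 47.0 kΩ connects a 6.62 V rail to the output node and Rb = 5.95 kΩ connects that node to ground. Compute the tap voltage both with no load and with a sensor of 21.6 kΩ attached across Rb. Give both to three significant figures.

Open-circuit: V = 6.62 × 5.95/(47.0 + 5.95) = 0.744 V.
With the load, Rb becomes Rb‖R_L = 4.665 kΩ, so V = 6.62 × 4.665/51.66 = 0.598 V.

Unloaded: 0.744 V; loaded: 0.598 V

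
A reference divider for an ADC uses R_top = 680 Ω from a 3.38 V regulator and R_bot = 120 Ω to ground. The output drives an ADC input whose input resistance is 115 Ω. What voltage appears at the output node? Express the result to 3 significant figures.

The load sits in parallel with R_bot: R_bot‖R_L = (120 × 115) / (120 + 115) = 58.72 Ω.
V_out = 3.38 × 58.72 / (680 + 58.72) = 3.38 × 58.72/738.7 = 0.269 V.
(Unloaded it would have been 0.507 V.)

V_out ≈ 0.269 V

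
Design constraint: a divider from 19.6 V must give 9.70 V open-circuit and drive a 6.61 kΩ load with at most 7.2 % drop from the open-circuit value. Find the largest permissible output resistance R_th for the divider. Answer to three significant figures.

Loading drop = R_th/(R_th + R_L) ≤ 0.0720, so R_th ≤ R_L · ε/(1−ε) = 6.61 kΩ × 0.0720/0.9280 = 513 Ω.
(Any R1, R2 with R2/(R1+R2) = 0.495 and R1‖R2 ≤ 513 Ω will meet the spec.)

R_th ≤ 513 Ω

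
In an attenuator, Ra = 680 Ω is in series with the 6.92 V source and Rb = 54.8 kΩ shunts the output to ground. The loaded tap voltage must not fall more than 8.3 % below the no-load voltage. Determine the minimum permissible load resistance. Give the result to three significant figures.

R_L(min) ≈ 7.42 kΩ

Output resistance R_th = Ra‖Rb = (680 × 54800)/55480 = 671.7 Ω.
The fractional drop is R_th/(R_th + R_L); requiring this ≤ 0.0830 gives R_L ≥ R_th(1/0.0830 − 1) = 671.7 × 11.05 = 7.42 kΩ.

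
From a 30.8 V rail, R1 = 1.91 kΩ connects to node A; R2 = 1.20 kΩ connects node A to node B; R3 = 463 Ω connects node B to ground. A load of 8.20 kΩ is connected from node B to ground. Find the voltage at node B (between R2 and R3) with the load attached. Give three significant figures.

V ≈ 3.80 V

At node B, R3 is in parallel with the load: R3‖R_L = 438.3 Ω.
Below node A the resistance is R2 + (R3‖R_L) = 1638 Ω, so V_A = 30.8 × 1638/3548 = 14.22 V.
Then V_B = V_A × (R3‖R_L)/(R2 + R3‖R_L) = 14.22 × 438.3/1638 = 3.80 V.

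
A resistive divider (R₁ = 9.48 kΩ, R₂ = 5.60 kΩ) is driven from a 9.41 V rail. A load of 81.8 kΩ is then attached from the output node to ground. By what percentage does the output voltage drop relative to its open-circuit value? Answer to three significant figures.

The divider's output (Thévenin) resistance is R₁‖R₂ = 3.520 kΩ.
Fractional drop under load = R_th/(R_th + R_L) = 3.520 / (3.520 + 81.8) = 0.04126.
So the output falls by 4.13 %.

4.13 %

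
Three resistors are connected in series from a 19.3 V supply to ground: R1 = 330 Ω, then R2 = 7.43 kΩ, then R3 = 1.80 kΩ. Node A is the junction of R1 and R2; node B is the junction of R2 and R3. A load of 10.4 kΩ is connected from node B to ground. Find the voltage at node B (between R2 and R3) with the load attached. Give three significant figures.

V ≈ 3.19 V

At node B, R3 is in parallel with the load: R3‖R_L = 1534 Ω.
Below node A the resistance is R2 + (R3‖R_L) = 8964 Ω, so V_A = 19.3 × 8964/9294 = 18.61 V.
Then V_B = V_A × (R3‖R_L)/(R2 + R3‖R_L) = 18.61 × 1534/8964 = 3.19 V.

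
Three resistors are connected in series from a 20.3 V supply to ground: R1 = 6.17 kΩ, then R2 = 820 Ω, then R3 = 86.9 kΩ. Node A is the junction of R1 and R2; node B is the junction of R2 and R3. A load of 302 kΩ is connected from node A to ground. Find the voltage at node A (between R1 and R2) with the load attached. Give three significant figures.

Below node A the series string R2+R3 = 87720 Ω sits in parallel with the 302000 Ω load: 67980 Ω.
V_A = 20.3 × 67980/(6170 + 67980) = 18.6 V.

V ≈ 18.6 V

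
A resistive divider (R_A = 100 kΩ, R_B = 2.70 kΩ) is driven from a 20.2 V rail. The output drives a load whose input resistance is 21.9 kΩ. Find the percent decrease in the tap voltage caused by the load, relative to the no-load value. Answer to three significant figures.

10.7 %

Unloaded V = 20.2 × 2.70/102.7 = 0.53106 V.
Loaded: R_B‖R_L = 2.404 kΩ, giving V = 20.2 × 2.404/102.4 = 0.47414 V.
Drop = (0.53106 − 0.47414) / 0.53106 = 10.7 %.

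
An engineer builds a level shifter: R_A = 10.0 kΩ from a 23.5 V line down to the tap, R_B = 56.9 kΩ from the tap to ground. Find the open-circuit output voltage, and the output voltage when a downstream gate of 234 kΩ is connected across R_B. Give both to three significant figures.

Unloaded: 20.0 V; loaded: 19.3 V

Open-circuit: V = 23.5 × 56.9/(10.0 + 56.9) = 20.0 V.
With the load, R_B becomes R_B‖R_L = 45.77 kΩ, so V = 23.5 × 45.77/55.77 = 19.3 V.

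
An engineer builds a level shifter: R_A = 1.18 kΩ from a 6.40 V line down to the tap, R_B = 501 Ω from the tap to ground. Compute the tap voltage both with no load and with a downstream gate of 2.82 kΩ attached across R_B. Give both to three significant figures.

Open-circuit: V = 6.40 × 501/(1180 + 501) = 1.91 V.
With the load, R_B becomes R_B‖R_L = 425.4 Ω, so V = 6.40 × 425.4/1605 = 1.70 V.

Unloaded: 1.91 V; loaded: 1.70 V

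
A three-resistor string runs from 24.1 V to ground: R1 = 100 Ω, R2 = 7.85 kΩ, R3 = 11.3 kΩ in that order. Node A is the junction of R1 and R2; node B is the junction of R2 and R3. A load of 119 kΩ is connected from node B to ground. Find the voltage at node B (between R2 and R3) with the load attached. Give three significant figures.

V ≈ 13.6 V

At node B, R3 is in parallel with the load: R3‖R_L = 10320 Ω.
Below node A the resistance is R2 + (R3‖R_L) = 18170 Ω, so V_A = 24.1 × 18170/18270 = 23.97 V.
Then V_B = V_A × (R3‖R_L)/(R2 + R3‖R_L) = 23.97 × 10320/18170 = 13.6 V.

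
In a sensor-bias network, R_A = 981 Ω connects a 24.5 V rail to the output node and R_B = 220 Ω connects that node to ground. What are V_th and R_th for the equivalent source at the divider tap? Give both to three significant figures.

V_th is the open-circuit tap voltage: 24.5 × 220/(981 + 220) = 4.49 V.
With the supply zeroed, R_A and R_B appear in parallel from the tap: R_th = R_A‖R_B = (981 × 220)/1201 = 180 Ω.

V_th = 4.49 V, R_th = 180 Ω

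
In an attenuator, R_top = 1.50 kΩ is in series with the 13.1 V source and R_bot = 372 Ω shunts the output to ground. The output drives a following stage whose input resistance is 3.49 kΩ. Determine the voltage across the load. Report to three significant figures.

The load sits in parallel with R_bot: R_bot‖R_L = (372 × 3490) / (372 + 3490) = 336.2 Ω.
V_out = 13.1 × 336.2 / (1500 + 336.2) = 13.1 × 336.2/1836 = 2.40 V.
(Unloaded it would have been 2.60 V.)

V_out ≈ 2.40 V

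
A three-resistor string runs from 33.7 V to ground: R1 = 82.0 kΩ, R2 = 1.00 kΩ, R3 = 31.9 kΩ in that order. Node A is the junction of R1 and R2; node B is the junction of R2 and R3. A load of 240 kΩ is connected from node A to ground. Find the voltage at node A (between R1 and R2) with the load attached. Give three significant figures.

Below node A the series string R2+R3 = 32.90 kΩ sits in parallel with the 240 kΩ load: 28.93 kΩ.
V_A = 33.7 × 28.93/(82.0 + 28.93) = 8.79 V.

V ≈ 8.79 V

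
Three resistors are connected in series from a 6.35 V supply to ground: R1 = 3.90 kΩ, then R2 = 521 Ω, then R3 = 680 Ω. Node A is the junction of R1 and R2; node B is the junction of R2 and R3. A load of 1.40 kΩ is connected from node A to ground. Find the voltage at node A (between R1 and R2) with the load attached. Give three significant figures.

V ≈ 0.903 V

Below node A the series string R2+R3 = 1201 Ω sits in parallel with the 1400 Ω load: 646.4 Ω.
V_A = 6.35 × 646.4/(3900 + 646.4) = 0.903 V.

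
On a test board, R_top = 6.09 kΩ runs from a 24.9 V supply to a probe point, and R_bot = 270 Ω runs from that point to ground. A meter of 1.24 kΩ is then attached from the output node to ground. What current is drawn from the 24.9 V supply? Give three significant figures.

I ≈ 3.95 mA

R_bot‖R_L = 221.7 Ω, so the source sees R_top + R_bot‖R_L = 6312 Ω.
I = 24.9 V / 6312 Ω = 3.95 mA.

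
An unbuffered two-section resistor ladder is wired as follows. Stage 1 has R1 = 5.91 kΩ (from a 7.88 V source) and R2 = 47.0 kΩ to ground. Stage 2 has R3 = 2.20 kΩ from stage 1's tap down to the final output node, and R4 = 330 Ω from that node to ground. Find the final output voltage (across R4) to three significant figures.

Stage 2 presents R3+R4 = 2530 Ω as a load on stage 1's tap.
Stage 1's lower leg becomes R2‖(R3+R4) = 2401 Ω, so V_mid = 7.88 × 2401/8311 = 2.276 V.
Stage 2 is itself unloaded: V_out = V_mid × R4/(R3+R4) = 2.276 × 330/2530 = 0.297 V.

V_out ≈ 0.297 V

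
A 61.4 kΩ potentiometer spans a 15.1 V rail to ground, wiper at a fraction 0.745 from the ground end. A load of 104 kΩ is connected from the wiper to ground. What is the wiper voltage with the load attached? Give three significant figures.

V ≈ 10.1 V

The wiper splits the pot into (1−α)R = 15.66 kΩ above and αR = 45.74 kΩ below.
Lower section ‖ load = 31.77 kΩ.
V_wiper = 15.1 × 31.77/(15.66 + 31.77) = 10.1 V.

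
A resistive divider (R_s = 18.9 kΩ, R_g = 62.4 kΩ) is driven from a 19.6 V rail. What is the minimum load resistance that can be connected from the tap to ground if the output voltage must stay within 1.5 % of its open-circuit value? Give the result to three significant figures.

R_L(min) ≈ 953 kΩ

Output resistance R_th = R_s‖R_g = (18.9 × 62.4)/81.30 = 14.51 kΩ.
The fractional drop is R_th/(R_th + R_L); requiring this ≤ 0.0150 gives R_L ≥ R_th(1/0.0150 − 1) = 14.51 × 65.67 = 953 kΩ.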